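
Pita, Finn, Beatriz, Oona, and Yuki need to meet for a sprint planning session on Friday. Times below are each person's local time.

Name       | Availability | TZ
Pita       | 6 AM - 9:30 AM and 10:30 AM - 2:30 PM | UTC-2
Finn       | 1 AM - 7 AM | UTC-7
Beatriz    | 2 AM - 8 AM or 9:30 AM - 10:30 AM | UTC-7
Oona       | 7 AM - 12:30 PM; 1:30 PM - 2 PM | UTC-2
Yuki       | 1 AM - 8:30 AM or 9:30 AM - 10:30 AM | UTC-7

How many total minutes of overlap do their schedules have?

240

Pita in UTC: 08:00-11:30, 12:30-16:30 (add 2h to convert from UTC-2).
Finn in UTC: 08:00-14:00 (add 7h to convert from UTC-7).
Beatriz in UTC: 09:00-15:00, 16:30-17:30 (add 7h to convert from UTC-7).
Oona in UTC: 09:00-14:30, 15:30-16:00 (add 2h to convert from UTC-2).
Yuki in UTC: 08:00-15:30, 16:30-17:30 (add 7h to convert from UTC-7).
Pita ∩ Finn: 08:00-11:30, 12:30-14:00.
Pita ∩ Finn ∩ Beatriz: 09:00-11:30, 12:30-14:00.
Pita ∩ Finn ∩ Beatriz ∩ Oona: 09:00-11:30, 12:30-14:00.
Pita ∩ Finn ∩ Beatriz ∩ Oona ∩ Yuki: 09:00-11:30, 12:30-14:00.
Summing the common windows: 150 + 90 = 240 minutes.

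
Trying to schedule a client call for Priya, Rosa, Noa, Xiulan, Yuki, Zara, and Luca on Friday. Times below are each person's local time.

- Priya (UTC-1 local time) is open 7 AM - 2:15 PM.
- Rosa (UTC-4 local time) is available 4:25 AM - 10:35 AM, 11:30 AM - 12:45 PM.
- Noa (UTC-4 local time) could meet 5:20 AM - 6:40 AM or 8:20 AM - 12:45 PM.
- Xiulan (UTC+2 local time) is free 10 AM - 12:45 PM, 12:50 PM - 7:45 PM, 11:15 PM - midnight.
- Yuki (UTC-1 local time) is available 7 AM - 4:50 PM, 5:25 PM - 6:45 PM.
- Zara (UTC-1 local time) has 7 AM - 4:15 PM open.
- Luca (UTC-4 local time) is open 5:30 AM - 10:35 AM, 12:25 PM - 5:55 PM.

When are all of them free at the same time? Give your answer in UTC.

Priya in UTC: 08:00-15:15 (add 1h to convert from UTC-1).
Rosa in UTC: 08:25-14:35, 15:30-16:45 (add 4h to convert from UTC-4).
Noa in UTC: 09:20-10:40, 12:20-16:45 (add 4h to convert from UTC-4).
Xiulan in UTC: 08:00-10:45, 10:50-17:45, 21:15-22:00 (subtract 2h to convert from UTC+2).
Yuki in UTC: 08:00-17:50, 18:25-19:45 (add 1h to convert from UTC-1).
Zara in UTC: 08:00-17:15 (add 1h to convert from UTC-1).
Luca in UTC: 09:30-14:35, 16:25-21:55 (add 4h to convert from UTC-4).
Priya ∩ Rosa: 08:25-14:35.
Priya ∩ Rosa ∩ Noa: 09:20-10:40, 12:20-14:35.
Priya ∩ Rosa ∩ Noa ∩ Xiulan: 09:20-10:40, 12:20-14:35.
Priya ∩ Rosa ∩ Noa ∩ Xiulan ∩ Yuki: 09:20-10:40, 12:20-14:35.
Priya ∩ Rosa ∩ Noa ∩ Xiulan ∩ Yuki ∩ Zara: 09:20-10:40, 12:20-14:35.
Priya ∩ Rosa ∩ Noa ∩ Xiulan ∩ Yuki ∩ Zara ∩ Luca: 09:30-10:40, 12:20-14:35.

09:30-10:40, 12:20-14:35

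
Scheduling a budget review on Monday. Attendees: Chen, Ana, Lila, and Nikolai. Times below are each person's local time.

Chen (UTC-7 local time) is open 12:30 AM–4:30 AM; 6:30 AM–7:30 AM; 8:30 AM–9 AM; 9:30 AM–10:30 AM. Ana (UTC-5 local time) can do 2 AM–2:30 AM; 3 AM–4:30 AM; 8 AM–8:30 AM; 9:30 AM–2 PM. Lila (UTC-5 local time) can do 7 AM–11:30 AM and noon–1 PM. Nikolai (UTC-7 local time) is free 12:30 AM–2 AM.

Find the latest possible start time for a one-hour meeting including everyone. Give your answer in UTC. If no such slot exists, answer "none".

none

Chen in UTC: 07:30-11:30, 13:30-14:30, 15:30-16:00, 16:30-17:30 (add 7h to convert from UTC-7).
Ana in UTC: 07:00-07:30, 08:00-09:30, 13:00-13:30, 14:30-19:00 (add 5h to convert from UTC-5).
Lila in UTC: 12:00-16:30, 17:00-18:00 (add 5h to convert from UTC-5).
Nikolai in UTC: 07:30-09:00 (add 7h to convert from UTC-7).
Chen ∩ Ana: 08:00-09:30, 15:30-16:00, 16:30-17:30.
Chen ∩ Ana ∩ Lila: 15:30-16:00, 17:00-17:30.
Chen ∩ Ana ∩ Lila ∩ Nikolai: ∅.
There is no time when everyone is free.
No common window is at least 60 minutes long.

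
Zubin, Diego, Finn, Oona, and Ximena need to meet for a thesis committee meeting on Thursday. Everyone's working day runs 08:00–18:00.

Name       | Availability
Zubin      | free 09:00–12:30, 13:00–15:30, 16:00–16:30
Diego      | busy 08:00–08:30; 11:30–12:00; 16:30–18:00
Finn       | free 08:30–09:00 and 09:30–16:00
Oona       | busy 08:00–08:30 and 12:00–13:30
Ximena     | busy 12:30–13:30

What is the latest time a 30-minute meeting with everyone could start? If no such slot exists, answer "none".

15:00

Zubin free: 09:00-12:30, 13:00-15:30, 16:00-16:30.
Diego free: 08:30-11:30, 12:00-16:30 (invert busy blocks within the working day).
Finn free: 08:30-09:00, 09:30-16:00.
Oona free: 08:30-12:00, 13:30-18:00 (invert busy blocks within the working day).
Ximena free: 08:00-12:30, 13:30-18:00 (invert busy blocks within the working day).
Zubin ∩ Diego: 09:00-11:30, 12:00-12:30, 13:00-15:30, 16:00-16:30.
Zubin ∩ Diego ∩ Finn: 09:30-11:30, 12:00-12:30, 13:00-15:30.
Zubin ∩ Diego ∩ Finn ∩ Oona: 09:30-11:30, 13:30-15:30.
Zubin ∩ Diego ∩ Finn ∩ Oona ∩ Ximena: 09:30-11:30, 13:30-15:30.
Those are the intersection windows.
The last common window of at least 30 minutes is 13:30-15:30; a 30-minute meeting can start as late as 15:00 and still end by 15:30.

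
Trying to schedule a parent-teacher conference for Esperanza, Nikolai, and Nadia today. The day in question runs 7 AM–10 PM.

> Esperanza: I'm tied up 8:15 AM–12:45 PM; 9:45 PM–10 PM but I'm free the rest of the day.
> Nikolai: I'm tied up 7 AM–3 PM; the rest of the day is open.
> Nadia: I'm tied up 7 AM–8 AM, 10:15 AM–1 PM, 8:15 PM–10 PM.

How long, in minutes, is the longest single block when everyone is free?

315

Esperanza free: 07:00-08:15, 12:45-21:45 (invert busy blocks within the working day).
Nikolai free: 15:00-22:00 (invert busy blocks within the working day).
Nadia free: 08:00-10:15, 13:00-20:15 (invert busy blocks within the working day).
Esperanza ∩ Nikolai: 15:00-21:45.
Esperanza ∩ Nikolai ∩ Nadia: 15:00-20:15.
The longest is 15:00-20:15 at 315 minutes.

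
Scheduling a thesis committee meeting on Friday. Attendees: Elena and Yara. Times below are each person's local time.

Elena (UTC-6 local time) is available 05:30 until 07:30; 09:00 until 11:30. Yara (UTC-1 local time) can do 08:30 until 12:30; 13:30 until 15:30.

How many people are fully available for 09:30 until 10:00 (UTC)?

1

Elena in UTC: 11:30-13:30, 15:00-17:30 (add 6h to convert from UTC-6).
Yara in UTC: 09:30-13:30, 14:30-16:30 (add 1h to convert from UTC-1).
Yara can make the full 09:30-10:00 slot — that's 1.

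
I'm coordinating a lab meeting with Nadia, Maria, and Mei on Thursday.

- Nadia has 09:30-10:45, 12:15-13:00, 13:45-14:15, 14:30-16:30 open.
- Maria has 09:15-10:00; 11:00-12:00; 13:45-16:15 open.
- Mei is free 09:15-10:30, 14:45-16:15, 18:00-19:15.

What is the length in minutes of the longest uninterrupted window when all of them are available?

Nadia ∩ Maria: 09:30-10:00, 13:45-14:15, 14:30-16:15.
Nadia ∩ Maria ∩ Mei: 09:30-10:00, 14:45-16:15.
The longest is 14:45-16:15 at 90 minutes.

90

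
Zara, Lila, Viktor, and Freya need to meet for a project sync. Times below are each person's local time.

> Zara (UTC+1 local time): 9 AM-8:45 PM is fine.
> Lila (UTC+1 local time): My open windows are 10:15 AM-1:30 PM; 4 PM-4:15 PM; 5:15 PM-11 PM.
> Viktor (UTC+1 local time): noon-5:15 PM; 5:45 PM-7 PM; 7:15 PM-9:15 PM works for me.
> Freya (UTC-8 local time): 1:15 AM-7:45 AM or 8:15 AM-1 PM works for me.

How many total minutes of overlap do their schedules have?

270

Zara in UTC: 08:00-19:45 (subtract 1h to convert from UTC+1).
Lila in UTC: 09:15-12:30, 15:00-15:15, 16:15-22:00 (subtract 1h to convert from UTC+1).
Viktor in UTC: 11:00-16:15, 16:45-18:00, 18:15-20:15 (subtract 1h to convert from UTC+1).
Freya in UTC: 09:15-15:45, 16:15-21:00 (add 8h to convert from UTC-8).
Zara ∩ Lila: 09:15-12:30, 15:00-15:15, 16:15-19:45.
Zara ∩ Lila ∩ Viktor: 11:00-12:30, 15:00-15:15, 16:45-18:00, 18:15-19:45.
Zara ∩ Lila ∩ Viktor ∩ Freya: 11:00-12:30, 15:00-15:15, 16:45-18:00, 18:15-19:45.
Summing the common windows: 90 + 15 + 75 + 90 = 270 minutes.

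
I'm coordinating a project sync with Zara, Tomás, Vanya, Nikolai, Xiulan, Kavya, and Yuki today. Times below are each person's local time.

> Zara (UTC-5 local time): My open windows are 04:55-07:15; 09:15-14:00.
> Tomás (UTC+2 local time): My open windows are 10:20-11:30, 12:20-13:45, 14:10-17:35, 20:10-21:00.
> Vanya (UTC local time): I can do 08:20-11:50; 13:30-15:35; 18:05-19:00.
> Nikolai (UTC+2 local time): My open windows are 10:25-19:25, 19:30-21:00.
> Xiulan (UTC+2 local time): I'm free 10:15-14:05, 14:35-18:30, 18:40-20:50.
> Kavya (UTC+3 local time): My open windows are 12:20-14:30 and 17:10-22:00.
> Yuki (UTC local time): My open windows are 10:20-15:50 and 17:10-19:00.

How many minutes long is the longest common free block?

80

Zara in UTC: 09:55-12:15, 14:15-19:00 (add 5h to convert from UTC-5).
Tomás in UTC: 08:20-09:30, 10:20-11:45, 12:10-15:35, 18:10-19:00 (subtract 2h to convert from UTC+2).
Vanya in UTC: 08:20-11:50, 13:30-15:35, 18:05-19:00.
Nikolai in UTC: 08:25-17:25, 17:30-19:00 (subtract 2h to convert from UTC+2).
Xiulan in UTC: 08:15-12:05, 12:35-16:30, 16:40-18:50 (subtract 2h to convert from UTC+2).
Kavya in UTC: 09:20-11:30, 14:10-19:00 (subtract 3h to convert from UTC+3).
Yuki in UTC: 10:20-15:50, 17:10-19:00.
Zara ∩ Tomás: 10:20-11:45, 12:10-12:15, 14:15-15:35, 18:10-19:00.
Zara ∩ Tomás ∩ Vanya: 10:20-11:45, 14:15-15:35, 18:10-19:00.
Zara ∩ Tomás ∩ Vanya ∩ Nikolai: 10:20-11:45, 14:15-15:35, 18:10-19:00.
Zara ∩ Tomás ∩ Vanya ∩ Nikolai ∩ Xiulan: 10:20-11:45, 14:15-15:35, 18:10-18:50.
Zara ∩ Tomás ∩ Vanya ∩ Nikolai ∩ Xiulan ∩ Kavya: 10:20-11:30, 14:15-15:35, 18:10-18:50.
Zara ∩ Tomás ∩ Vanya ∩ Nikolai ∩ Xiulan ∩ Kavya ∩ Yuki: 10:20-11:30, 14:15-15:35, 18:10-18:50.
Those are the intersection windows.
The longest is 14:15-15:35 at 80 minutes.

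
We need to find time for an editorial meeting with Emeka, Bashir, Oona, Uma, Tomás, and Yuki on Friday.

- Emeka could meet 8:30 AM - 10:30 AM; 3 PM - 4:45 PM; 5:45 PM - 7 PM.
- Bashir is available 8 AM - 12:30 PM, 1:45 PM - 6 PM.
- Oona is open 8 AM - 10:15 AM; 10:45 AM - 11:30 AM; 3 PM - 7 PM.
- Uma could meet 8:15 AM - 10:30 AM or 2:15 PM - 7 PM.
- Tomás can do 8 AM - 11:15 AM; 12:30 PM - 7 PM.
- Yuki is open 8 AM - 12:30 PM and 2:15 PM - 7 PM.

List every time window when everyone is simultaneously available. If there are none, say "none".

Emeka ∩ Bashir: 08:30-10:30, 15:00-16:45, 17:45-18:00.
Emeka ∩ Bashir ∩ Oona: 08:30-10:15, 15:00-16:45, 17:45-18:00.
Emeka ∩ Bashir ∩ Oona ∩ Uma: 08:30-10:15, 15:00-16:45, 17:45-18:00.
Emeka ∩ Bashir ∩ Oona ∩ Uma ∩ Tomás: 08:30-10:15, 15:00-16:45, 17:45-18:00.
Emeka ∩ Bashir ∩ Oona ∩ Uma ∩ Tomás ∩ Yuki: 08:30-10:15, 15:00-16:45, 17:45-18:00.

08:30-10:15, 15:00-16:45, 17:45-18:00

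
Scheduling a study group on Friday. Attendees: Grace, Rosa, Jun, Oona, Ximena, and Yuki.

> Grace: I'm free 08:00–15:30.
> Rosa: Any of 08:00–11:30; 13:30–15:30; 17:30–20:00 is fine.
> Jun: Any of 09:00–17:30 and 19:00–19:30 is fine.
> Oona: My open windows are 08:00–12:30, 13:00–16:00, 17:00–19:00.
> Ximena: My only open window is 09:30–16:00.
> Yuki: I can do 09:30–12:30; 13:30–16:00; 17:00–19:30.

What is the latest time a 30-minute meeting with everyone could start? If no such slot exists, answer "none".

15:00

Grace ∩ Rosa: 08:00-11:30, 13:30-15:30.
Grace ∩ Rosa ∩ Jun: 09:00-11:30, 13:30-15:30.
Grace ∩ Rosa ∩ Jun ∩ Oona: 09:00-11:30, 13:30-15:30.
Grace ∩ Rosa ∩ Jun ∩ Oona ∩ Ximena: 09:30-11:30, 13:30-15:30.
Grace ∩ Rosa ∩ Jun ∩ Oona ∩ Ximena ∩ Yuki: 09:30-11:30, 13:30-15:30.
So the common availability across everyone is 09:30-11:30, 13:30-15:30.
The last common window of at least 30 minutes is 13:30-15:30; a 30-minute meeting can start as late as 15:00 and still end by 15:30.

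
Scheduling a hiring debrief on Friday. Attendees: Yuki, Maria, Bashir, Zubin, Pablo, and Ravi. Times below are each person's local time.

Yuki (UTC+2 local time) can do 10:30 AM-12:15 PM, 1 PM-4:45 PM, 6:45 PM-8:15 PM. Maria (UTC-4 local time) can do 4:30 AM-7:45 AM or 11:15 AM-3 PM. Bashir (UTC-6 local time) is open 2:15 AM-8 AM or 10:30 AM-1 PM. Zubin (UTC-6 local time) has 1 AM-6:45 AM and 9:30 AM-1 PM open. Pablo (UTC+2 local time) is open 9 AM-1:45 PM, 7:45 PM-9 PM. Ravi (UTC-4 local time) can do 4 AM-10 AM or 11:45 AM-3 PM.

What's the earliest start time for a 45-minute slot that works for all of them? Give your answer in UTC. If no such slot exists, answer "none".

08:30

Yuki in UTC: 08:30-10:15, 11:00-14:45, 16:45-18:15 (subtract 2h to convert from UTC+2).
Maria in UTC: 08:30-11:45, 15:15-19:00 (add 4h to convert from UTC-4).
Bashir in UTC: 08:15-14:00, 16:30-19:00 (add 6h to convert from UTC-6).
Zubin in UTC: 07:00-12:45, 15:30-19:00 (add 6h to convert from UTC-6).
Pablo in UTC: 07:00-11:45, 17:45-19:00 (subtract 2h to convert from UTC+2).
Ravi in UTC: 08:00-14:00, 15:45-19:00 (add 4h to convert from UTC-4).
Yuki ∩ Maria: 08:30-10:15, 11:00-11:45, 16:45-18:15.
Yuki ∩ Maria ∩ Bashir: 08:30-10:15, 11:00-11:45, 16:45-18:15.
Yuki ∩ Maria ∩ Bashir ∩ Zubin: 08:30-10:15, 11:00-11:45, 16:45-18:15.
Yuki ∩ Maria ∩ Bashir ∩ Zubin ∩ Pablo: 08:30-10:15, 11:00-11:45, 17:45-18:15.
Yuki ∩ Maria ∩ Bashir ∩ Zubin ∩ Pablo ∩ Ravi: 08:30-10:15, 11:00-11:45, 17:45-18:15.
The first common window of at least 45 minutes is 08:30-10:15, so the earliest start is 08:30.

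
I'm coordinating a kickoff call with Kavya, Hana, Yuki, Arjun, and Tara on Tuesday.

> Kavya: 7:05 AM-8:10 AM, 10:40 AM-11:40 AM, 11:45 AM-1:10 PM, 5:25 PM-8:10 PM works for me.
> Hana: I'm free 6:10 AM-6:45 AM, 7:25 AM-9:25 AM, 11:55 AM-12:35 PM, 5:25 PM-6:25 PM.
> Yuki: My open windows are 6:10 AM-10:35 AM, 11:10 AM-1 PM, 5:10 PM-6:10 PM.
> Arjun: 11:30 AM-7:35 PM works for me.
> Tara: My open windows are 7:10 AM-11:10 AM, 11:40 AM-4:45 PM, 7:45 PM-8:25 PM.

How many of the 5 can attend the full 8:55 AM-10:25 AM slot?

Yuki and Tara can make the full 08:55-10:25 slot — that's 2.

2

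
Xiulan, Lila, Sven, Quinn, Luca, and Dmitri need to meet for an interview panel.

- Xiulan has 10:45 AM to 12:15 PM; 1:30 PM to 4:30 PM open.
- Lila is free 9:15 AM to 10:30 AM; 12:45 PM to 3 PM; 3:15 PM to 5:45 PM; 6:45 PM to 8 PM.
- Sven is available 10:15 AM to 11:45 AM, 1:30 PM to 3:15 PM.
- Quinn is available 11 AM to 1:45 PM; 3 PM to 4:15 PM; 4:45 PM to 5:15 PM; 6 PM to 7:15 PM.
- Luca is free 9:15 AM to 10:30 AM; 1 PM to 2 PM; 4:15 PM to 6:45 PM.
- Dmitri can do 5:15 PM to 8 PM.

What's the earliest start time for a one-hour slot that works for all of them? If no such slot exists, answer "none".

none

Xiulan ∩ Lila: 13:30-15:00, 15:15-16:30.
Xiulan ∩ Lila ∩ Sven: 13:30-15:00.
Xiulan ∩ Lila ∩ Sven ∩ Quinn: 13:30-13:45.
Xiulan ∩ Lila ∩ Sven ∩ Quinn ∩ Luca: 13:30-13:45.
Xiulan ∩ Lila ∩ Sven ∩ Quinn ∩ Luca ∩ Dmitri: ∅.
There is no time when everyone is free.
No common window is at least 60 minutes long.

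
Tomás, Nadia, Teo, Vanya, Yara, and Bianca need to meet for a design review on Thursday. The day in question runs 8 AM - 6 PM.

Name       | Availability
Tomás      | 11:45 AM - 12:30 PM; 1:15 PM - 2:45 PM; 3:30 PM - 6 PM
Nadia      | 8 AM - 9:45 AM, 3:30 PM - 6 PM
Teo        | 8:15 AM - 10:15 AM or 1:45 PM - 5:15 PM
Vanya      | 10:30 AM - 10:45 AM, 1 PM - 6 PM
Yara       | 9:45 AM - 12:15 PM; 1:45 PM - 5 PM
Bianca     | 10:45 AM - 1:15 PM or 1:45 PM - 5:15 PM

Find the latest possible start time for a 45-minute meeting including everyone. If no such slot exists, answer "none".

Tomás ∩ Nadia: 15:30-18:00.
Tomás ∩ Nadia ∩ Teo: 15:30-17:15.
Tomás ∩ Nadia ∩ Teo ∩ Vanya: 15:30-17:15.
Tomás ∩ Nadia ∩ Teo ∩ Vanya ∩ Yara: 15:30-17:00.
Tomás ∩ Nadia ∩ Teo ∩ Vanya ∩ Yara ∩ Bianca: 15:30-17:00.
The last common window of at least 45 minutes is 15:30-17:00; a 45-minute meeting can start as late as 16:15 and still end by 17:00.

16:15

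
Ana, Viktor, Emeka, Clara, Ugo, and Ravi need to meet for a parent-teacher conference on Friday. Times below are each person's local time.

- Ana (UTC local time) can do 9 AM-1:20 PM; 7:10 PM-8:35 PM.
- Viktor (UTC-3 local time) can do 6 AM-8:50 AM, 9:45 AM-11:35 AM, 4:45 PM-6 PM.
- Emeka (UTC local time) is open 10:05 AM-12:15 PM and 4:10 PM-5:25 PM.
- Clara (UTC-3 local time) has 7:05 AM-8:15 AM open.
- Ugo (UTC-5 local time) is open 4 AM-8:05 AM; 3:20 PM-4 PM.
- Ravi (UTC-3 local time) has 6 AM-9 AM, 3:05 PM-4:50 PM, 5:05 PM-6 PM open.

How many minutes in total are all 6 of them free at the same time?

Ana in UTC: 09:00-13:20, 19:10-20:35.
Viktor in UTC: 09:00-11:50, 12:45-14:35, 19:45-21:00 (add 3h to convert from UTC-3).
Emeka in UTC: 10:05-12:15, 16:10-17:25.
Clara in UTC: 10:05-11:15 (add 3h to convert from UTC-3).
Ugo in UTC: 09:00-13:05, 20:20-21:00 (add 5h to convert from UTC-5).
Ravi in UTC: 09:00-12:00, 18:05-19:50, 20:05-21:00 (add 3h to convert from UTC-3).
Ana ∩ Viktor: 09:00-11:50, 12:45-13:20, 19:45-20:35.
Ana ∩ Viktor ∩ Emeka: 10:05-11:50.
Ana ∩ Viktor ∩ Emeka ∩ Clara: 10:05-11:15.
Ana ∩ Viktor ∩ Emeka ∩ Clara ∩ Ugo: 10:05-11:15.
Ana ∩ Viktor ∩ Emeka ∩ Clara ∩ Ugo ∩ Ravi: 10:05-11:15.
Those are the intersection windows.
That's a single block of 70 minutes.

70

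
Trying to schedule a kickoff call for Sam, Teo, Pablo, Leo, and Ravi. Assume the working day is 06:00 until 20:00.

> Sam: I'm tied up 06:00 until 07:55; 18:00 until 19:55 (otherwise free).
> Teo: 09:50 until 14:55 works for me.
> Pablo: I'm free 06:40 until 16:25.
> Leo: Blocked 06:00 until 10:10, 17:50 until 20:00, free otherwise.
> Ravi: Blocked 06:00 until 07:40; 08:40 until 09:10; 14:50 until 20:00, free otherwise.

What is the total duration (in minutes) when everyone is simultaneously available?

280

Sam free: 07:55-18:00, 19:55-20:00 (invert busy blocks within the working day).
Teo free: 09:50-14:55.
Pablo free: 06:40-16:25.
Leo free: 10:10-17:50 (invert busy blocks within the working day).
Ravi free: 07:40-08:40, 09:10-14:50 (invert busy blocks within the working day).
Sam ∩ Teo: 09:50-14:55.
Sam ∩ Teo ∩ Pablo: 09:50-14:55.
Sam ∩ Teo ∩ Pablo ∩ Leo: 10:10-14:55.
Sam ∩ Teo ∩ Pablo ∩ Leo ∩ Ravi: 10:10-14:50.
That's a single block of 280 minutes.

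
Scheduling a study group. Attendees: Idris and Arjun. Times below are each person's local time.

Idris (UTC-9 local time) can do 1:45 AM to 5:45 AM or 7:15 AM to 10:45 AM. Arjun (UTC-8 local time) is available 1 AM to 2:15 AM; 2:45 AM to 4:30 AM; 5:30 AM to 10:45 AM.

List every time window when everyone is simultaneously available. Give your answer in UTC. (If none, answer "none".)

Idris in UTC: 10:45-14:45, 16:15-19:45 (add 9h to convert from UTC-9).
Arjun in UTC: 09:00-10:15, 10:45-12:30, 13:30-18:45 (add 8h to convert from UTC-8).
Idris ∩ Arjun: 10:45-12:30, 13:30-14:45, 16:15-18:45.

10:45-12:30, 13:30-14:45, 16:15-18:45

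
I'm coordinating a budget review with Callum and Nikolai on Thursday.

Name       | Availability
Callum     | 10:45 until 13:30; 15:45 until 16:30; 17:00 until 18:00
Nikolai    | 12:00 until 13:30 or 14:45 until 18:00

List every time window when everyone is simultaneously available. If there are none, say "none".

Callum ∩ Nikolai: 12:00-13:30, 15:45-16:30, 17:00-18:00.

12:00-13:30, 15:45-16:30, 17:00-18:00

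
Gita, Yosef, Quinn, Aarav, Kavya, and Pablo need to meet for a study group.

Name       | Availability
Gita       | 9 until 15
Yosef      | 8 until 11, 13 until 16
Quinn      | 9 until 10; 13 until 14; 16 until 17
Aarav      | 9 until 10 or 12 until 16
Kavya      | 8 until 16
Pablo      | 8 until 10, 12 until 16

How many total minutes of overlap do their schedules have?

120

Gita ∩ Yosef: 09:00-11:00, 13:00-15:00.
Gita ∩ Yosef ∩ Quinn: 09:00-10:00, 13:00-14:00.
Gita ∩ Yosef ∩ Quinn ∩ Aarav: 09:00-10:00, 13:00-14:00.
Gita ∩ Yosef ∩ Quinn ∩ Aarav ∩ Kavya: 09:00-10:00, 13:00-14:00.
Gita ∩ Yosef ∩ Quinn ∩ Aarav ∩ Kavya ∩ Pablo: 09:00-10:00, 13:00-14:00.
So the common availability across everyone is 09:00-10:00, 13:00-14:00.
Summing the common windows: 60 + 60 = 120 minutes.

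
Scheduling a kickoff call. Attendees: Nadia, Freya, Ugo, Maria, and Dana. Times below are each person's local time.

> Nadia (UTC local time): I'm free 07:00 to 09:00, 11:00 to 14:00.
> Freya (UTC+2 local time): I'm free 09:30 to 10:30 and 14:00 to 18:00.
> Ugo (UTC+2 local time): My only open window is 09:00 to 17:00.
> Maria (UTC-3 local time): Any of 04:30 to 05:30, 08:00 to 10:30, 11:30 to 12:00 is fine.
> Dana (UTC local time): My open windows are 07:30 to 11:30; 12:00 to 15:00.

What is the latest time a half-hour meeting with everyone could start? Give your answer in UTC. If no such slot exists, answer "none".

Nadia in UTC: 07:00-09:00, 11:00-14:00.
Freya in UTC: 07:30-08:30, 12:00-16:00 (subtract 2h to convert from UTC+2).
Ugo in UTC: 07:00-15:00 (subtract 2h to convert from UTC+2).
Maria in UTC: 07:30-08:30, 11:00-13:30, 14:30-15:00 (add 3h to convert from UTC-3).
Dana in UTC: 07:30-11:30, 12:00-15:00.
Nadia ∩ Freya: 07:30-08:30, 12:00-14:00.
Nadia ∩ Freya ∩ Ugo: 07:30-08:30, 12:00-14:00.
Nadia ∩ Freya ∩ Ugo ∩ Maria: 07:30-08:30, 12:00-13:30.
Nadia ∩ Freya ∩ Ugo ∩ Maria ∩ Dana: 07:30-08:30, 12:00-13:30.
So the common availability across everyone is 07:30-08:30, 12:00-13:30.
The last common window of at least 30 minutes is 12:00-13:30; a 30-minute meeting can start as late as 13:00 and still end by 13:30.

13:00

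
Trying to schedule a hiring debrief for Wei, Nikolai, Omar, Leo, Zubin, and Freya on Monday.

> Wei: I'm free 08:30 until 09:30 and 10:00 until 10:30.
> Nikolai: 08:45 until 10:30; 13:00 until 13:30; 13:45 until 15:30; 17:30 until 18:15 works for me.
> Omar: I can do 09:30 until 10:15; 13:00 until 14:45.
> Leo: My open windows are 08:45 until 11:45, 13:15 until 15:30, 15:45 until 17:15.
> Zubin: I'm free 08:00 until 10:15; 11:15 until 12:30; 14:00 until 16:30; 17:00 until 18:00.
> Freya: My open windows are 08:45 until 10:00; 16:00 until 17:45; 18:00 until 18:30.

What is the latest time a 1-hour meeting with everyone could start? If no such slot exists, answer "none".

Wei ∩ Nikolai: 08:45-09:30, 10:00-10:30.
Wei ∩ Nikolai ∩ Omar: 10:00-10:15.
Wei ∩ Nikolai ∩ Omar ∩ Leo: 10:00-10:15.
Wei ∩ Nikolai ∩ Omar ∩ Leo ∩ Zubin: 10:00-10:15.
Wei ∩ Nikolai ∩ Omar ∩ Leo ∩ Zubin ∩ Freya: ∅.
There is no time when everyone is free.
No common window is at least 60 minutes long.

none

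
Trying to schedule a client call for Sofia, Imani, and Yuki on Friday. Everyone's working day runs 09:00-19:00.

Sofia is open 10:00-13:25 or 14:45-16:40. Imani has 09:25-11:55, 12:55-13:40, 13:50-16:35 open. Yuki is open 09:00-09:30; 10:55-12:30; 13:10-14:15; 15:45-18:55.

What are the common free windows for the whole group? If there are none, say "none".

10:55-11:55, 13:10-13:25, 15:45-16:35

Sofia ∩ Imani: 10:00-11:55, 12:55-13:25, 14:45-16:35.
Sofia ∩ Imani ∩ Yuki: 10:55-11:55, 13:10-13:25, 15:45-16:35.
Those are the intersection windows.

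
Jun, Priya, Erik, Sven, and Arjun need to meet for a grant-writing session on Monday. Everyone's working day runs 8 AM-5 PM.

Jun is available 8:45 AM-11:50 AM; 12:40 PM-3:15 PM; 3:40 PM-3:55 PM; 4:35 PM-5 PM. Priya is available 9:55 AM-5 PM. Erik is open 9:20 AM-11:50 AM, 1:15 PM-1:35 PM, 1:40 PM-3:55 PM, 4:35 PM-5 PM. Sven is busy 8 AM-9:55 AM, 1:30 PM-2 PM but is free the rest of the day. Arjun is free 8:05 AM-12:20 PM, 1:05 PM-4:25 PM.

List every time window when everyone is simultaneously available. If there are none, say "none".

Jun free: 08:45-11:50, 12:40-15:15, 15:40-15:55, 16:35-17:00.
Priya free: 09:55-17:00.
Erik free: 09:20-11:50, 13:15-13:35, 13:40-15:55, 16:35-17:00.
Sven free: 09:55-13:30, 14:00-17:00 (invert busy blocks within the working day).
Arjun free: 08:05-12:20, 13:05-16:25.
Jun ∩ Priya: 09:55-11:50, 12:40-15:15, 15:40-15:55, 16:35-17:00.
Jun ∩ Priya ∩ Erik: 09:55-11:50, 13:15-13:35, 13:40-15:15, 15:40-15:55, 16:35-17:00.
Jun ∩ Priya ∩ Erik ∩ Sven: 09:55-11:50, 13:15-13:30, 14:00-15:15, 15:40-15:55, 16:35-17:00.
Jun ∩ Priya ∩ Erik ∩ Sven ∩ Arjun: 09:55-11:50, 13:15-13:30, 14:00-15:15, 15:40-15:55.

09:55-11:50, 13:15-13:30, 14:00-15:15, 15:40-15:55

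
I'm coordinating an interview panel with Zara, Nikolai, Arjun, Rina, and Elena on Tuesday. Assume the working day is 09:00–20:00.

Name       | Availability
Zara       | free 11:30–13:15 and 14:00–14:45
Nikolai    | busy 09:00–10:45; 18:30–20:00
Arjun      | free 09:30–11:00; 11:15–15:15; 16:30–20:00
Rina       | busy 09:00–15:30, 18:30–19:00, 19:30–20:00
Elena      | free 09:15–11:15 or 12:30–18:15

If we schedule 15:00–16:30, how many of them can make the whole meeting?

Zara free: 11:30-13:15, 14:00-14:45.
Nikolai free: 10:45-18:30 (invert busy blocks within the working day).
Arjun free: 09:30-11:00, 11:15-15:15, 16:30-20:00.
Rina free: 15:30-18:30, 19:00-19:30 (invert busy blocks within the working day).
Elena free: 09:15-11:15, 12:30-18:15.
Nikolai and Elena can make the full 15:00-16:30 slot — that's 2.

2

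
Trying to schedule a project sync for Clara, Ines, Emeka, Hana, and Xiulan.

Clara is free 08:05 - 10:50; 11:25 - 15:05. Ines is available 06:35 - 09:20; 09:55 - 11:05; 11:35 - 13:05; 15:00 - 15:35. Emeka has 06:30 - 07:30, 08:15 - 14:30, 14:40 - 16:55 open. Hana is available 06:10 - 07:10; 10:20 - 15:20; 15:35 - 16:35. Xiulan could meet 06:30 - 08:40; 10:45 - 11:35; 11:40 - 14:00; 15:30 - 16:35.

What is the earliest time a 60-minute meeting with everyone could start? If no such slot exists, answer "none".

11:40

Clara ∩ Ines: 08:05-09:20, 09:55-10:50, 11:35-13:05, 15:00-15:05.
Clara ∩ Ines ∩ Emeka: 08:15-09:20, 09:55-10:50, 11:35-13:05, 15:00-15:05.
Clara ∩ Ines ∩ Emeka ∩ Hana: 10:20-10:50, 11:35-13:05, 15:00-15:05.
Clara ∩ Ines ∩ Emeka ∩ Hana ∩ Xiulan: 10:45-10:50, 11:40-13:05.
The first common window of at least 60 minutes is 11:40-13:05, so the earliest start is 11:40.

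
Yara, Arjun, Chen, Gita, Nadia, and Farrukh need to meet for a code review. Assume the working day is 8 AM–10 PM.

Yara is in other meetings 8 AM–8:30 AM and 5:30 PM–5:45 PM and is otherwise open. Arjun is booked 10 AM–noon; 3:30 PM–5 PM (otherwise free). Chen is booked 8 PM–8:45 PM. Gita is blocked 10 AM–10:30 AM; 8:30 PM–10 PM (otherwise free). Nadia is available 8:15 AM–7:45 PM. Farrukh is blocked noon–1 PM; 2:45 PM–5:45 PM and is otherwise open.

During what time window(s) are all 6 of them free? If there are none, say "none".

08:30-10:00, 13:00-14:45, 17:45-19:45

Yara free: 08:30-17:30, 17:45-22:00 (invert busy blocks within the working day).
Arjun free: 08:00-10:00, 12:00-15:30, 17:00-22:00 (invert busy blocks within the working day).
Chen free: 08:00-20:00, 20:45-22:00 (invert busy blocks within the working day).
Gita free: 08:00-10:00, 10:30-20:30 (invert busy blocks within the working day).
Nadia free: 08:15-19:45.
Farrukh free: 08:00-12:00, 13:00-14:45, 17:45-22:00 (invert busy blocks within the working day).
Yara ∩ Arjun: 08:30-10:00, 12:00-15:30, 17:00-17:30, 17:45-22:00.
Yara ∩ Arjun ∩ Chen: 08:30-10:00, 12:00-15:30, 17:00-17:30, 17:45-20:00, 20:45-22:00.
Yara ∩ Arjun ∩ Chen ∩ Gita: 08:30-10:00, 12:00-15:30, 17:00-17:30, 17:45-20:00.
Yara ∩ Arjun ∩ Chen ∩ Gita ∩ Nadia: 08:30-10:00, 12:00-15:30, 17:00-17:30, 17:45-19:45.
Yara ∩ Arjun ∩ Chen ∩ Gita ∩ Nadia ∩ Farrukh: 08:30-10:00, 13:00-14:45, 17:45-19:45.
So the common availability across everyone is 08:30-10:00, 13:00-14:45, 17:45-19:45.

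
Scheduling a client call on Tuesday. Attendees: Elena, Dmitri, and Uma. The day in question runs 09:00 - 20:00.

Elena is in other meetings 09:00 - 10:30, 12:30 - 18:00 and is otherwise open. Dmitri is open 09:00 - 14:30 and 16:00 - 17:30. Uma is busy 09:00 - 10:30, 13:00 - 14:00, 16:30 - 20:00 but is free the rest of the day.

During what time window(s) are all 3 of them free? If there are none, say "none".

Elena free: 10:30-12:30, 18:00-20:00 (invert busy blocks within the working day).
Dmitri free: 09:00-14:30, 16:00-17:30.
Uma free: 10:30-13:00, 14:00-16:30 (invert busy blocks within the working day).
Elena ∩ Dmitri: 10:30-12:30.
Elena ∩ Dmitri ∩ Uma: 10:30-12:30.
Those are the intersection windows.

10:30-12:30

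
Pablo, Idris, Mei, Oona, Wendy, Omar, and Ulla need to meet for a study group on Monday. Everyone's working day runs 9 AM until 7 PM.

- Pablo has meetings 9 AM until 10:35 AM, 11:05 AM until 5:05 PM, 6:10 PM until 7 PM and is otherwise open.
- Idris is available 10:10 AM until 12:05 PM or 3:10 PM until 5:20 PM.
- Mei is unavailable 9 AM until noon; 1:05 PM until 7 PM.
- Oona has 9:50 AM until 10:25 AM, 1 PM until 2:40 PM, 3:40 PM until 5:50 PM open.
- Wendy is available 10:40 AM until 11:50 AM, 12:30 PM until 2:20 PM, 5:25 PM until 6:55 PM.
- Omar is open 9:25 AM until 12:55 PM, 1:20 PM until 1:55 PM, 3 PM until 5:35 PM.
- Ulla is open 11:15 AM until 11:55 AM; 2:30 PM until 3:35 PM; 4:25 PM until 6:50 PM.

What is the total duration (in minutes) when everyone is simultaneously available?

Pablo free: 10:35-11:05, 17:05-18:10 (invert busy blocks within the working day).
Idris free: 10:10-12:05, 15:10-17:20.
Mei free: 12:00-13:05 (invert busy blocks within the working day).
Oona free: 09:50-10:25, 13:00-14:40, 15:40-17:50.
Wendy free: 10:40-11:50, 12:30-14:20, 17:25-18:55.
Omar free: 09:25-12:55, 13:20-13:55, 15:00-17:35.
Ulla free: 11:15-11:55, 14:30-15:35, 16:25-18:50.
Pablo ∩ Idris: 10:35-11:05, 17:05-17:20.
Pablo ∩ Idris ∩ Mei: ∅.
Pablo ∩ Idris ∩ Mei ∩ Oona: ∅.
Pablo ∩ Idris ∩ Mei ∩ Oona ∩ Wendy: ∅.
Pablo ∩ Idris ∩ Mei ∩ Oona ∩ Wendy ∩ Omar: ∅.
Pablo ∩ Idris ∩ Mei ∩ Oona ∩ Wendy ∩ Omar ∩ Ulla: ∅.
There is no time when everyone is free.
There is no common window, so the total is 0 minutes.

0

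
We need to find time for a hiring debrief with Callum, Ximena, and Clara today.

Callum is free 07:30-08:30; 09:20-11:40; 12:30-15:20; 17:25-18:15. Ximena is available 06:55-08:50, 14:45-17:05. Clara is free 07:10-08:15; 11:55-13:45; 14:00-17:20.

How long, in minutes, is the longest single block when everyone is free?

45

Callum ∩ Ximena: 07:30-08:30, 14:45-15:20.
Callum ∩ Ximena ∩ Clara: 07:30-08:15, 14:45-15:20.
The longest is 07:30-08:15 at 45 minutes.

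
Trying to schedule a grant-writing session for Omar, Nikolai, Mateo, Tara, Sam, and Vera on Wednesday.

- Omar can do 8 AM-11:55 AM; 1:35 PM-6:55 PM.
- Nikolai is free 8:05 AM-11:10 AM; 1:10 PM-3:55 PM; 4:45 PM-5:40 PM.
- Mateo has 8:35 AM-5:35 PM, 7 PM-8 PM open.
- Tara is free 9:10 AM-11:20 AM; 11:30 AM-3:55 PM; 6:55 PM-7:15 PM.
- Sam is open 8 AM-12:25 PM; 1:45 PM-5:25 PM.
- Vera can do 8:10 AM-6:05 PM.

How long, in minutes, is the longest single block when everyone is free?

Omar ∩ Nikolai: 08:05-11:10, 13:35-15:55, 16:45-17:40.
Omar ∩ Nikolai ∩ Mateo: 08:35-11:10, 13:35-15:55, 16:45-17:35.
Omar ∩ Nikolai ∩ Mateo ∩ Tara: 09:10-11:10, 13:35-15:55.
Omar ∩ Nikolai ∩ Mateo ∩ Tara ∩ Sam: 09:10-11:10, 13:45-15:55.
Omar ∩ Nikolai ∩ Mateo ∩ Tara ∩ Sam ∩ Vera: 09:10-11:10, 13:45-15:55.
The longest is 13:45-15:55 at 130 minutes.

130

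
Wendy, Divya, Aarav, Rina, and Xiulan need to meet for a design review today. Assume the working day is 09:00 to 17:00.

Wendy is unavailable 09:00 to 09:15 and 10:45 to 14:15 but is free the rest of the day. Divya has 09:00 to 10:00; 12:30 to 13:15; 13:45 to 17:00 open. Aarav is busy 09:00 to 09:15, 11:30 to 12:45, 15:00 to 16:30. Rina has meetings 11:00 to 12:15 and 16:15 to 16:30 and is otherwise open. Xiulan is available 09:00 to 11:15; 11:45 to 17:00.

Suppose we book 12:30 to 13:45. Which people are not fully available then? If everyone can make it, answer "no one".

Aarav, Divya, Wendy

Wendy free: 09:15-10:45, 14:15-17:00 (invert busy blocks within the working day).
Divya free: 09:00-10:00, 12:30-13:15, 13:45-17:00.
Aarav free: 09:15-11:30, 12:45-15:00, 16:30-17:00 (invert busy blocks within the working day).
Rina free: 09:00-11:00, 12:15-16:15, 16:30-17:00 (invert busy blocks within the working day).
Xiulan free: 09:00-11:15, 11:45-17:00.
Wendy: not fully free for 12:30-13:45. Divya: not fully free for 12:30-13:45. Aarav: not fully free for 12:30-13:45. Rina: free for 12:30-13:45. Xiulan: free for 12:30-13:45.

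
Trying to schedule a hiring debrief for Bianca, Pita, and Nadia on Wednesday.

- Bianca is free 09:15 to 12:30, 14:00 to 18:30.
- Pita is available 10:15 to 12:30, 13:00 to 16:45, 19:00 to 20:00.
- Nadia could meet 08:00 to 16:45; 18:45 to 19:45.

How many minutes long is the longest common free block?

165

Bianca ∩ Pita: 10:15-12:30, 14:00-16:45.
Bianca ∩ Pita ∩ Nadia: 10:15-12:30, 14:00-16:45.
So the common availability across everyone is 10:15-12:30, 14:00-16:45.
The longest is 14:00-16:45 at 165 minutes.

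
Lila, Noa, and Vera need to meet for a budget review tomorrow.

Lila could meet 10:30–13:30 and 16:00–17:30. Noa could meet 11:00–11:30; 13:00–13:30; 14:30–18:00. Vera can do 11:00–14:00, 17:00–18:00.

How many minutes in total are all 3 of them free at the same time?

Lila ∩ Noa: 11:00-11:30, 13:00-13:30, 16:00-17:30.
Lila ∩ Noa ∩ Vera: 11:00-11:30, 13:00-13:30, 17:00-17:30.
Those are the intersection windows.
Summing the common windows: 30 + 30 + 30 = 90 minutes.

90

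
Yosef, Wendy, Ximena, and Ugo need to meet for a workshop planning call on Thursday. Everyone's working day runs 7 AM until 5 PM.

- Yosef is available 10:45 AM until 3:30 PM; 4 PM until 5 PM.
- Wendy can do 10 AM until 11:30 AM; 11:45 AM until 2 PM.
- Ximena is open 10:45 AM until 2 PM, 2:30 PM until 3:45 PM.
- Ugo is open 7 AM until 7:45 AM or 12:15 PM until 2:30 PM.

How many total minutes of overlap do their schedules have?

105

Yosef ∩ Wendy: 10:45-11:30, 11:45-14:00.
Yosef ∩ Wendy ∩ Ximena: 10:45-11:30, 11:45-14:00.
Yosef ∩ Wendy ∩ Ximena ∩ Ugo: 12:15-14:00.
That's a single block of 105 minutes.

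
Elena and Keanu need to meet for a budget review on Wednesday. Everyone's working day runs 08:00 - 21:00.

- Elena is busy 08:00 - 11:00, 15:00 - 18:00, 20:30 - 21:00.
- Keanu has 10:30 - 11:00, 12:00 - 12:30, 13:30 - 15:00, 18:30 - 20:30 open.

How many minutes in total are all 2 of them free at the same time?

240

Elena free: 11:00-15:00, 18:00-20:30 (invert busy blocks within the working day).
Keanu free: 10:30-11:00, 12:00-12:30, 13:30-15:00, 18:30-20:30.
Elena ∩ Keanu: 12:00-12:30, 13:30-15:00, 18:30-20:30.
Summing the common windows: 30 + 90 + 120 = 240 minutes.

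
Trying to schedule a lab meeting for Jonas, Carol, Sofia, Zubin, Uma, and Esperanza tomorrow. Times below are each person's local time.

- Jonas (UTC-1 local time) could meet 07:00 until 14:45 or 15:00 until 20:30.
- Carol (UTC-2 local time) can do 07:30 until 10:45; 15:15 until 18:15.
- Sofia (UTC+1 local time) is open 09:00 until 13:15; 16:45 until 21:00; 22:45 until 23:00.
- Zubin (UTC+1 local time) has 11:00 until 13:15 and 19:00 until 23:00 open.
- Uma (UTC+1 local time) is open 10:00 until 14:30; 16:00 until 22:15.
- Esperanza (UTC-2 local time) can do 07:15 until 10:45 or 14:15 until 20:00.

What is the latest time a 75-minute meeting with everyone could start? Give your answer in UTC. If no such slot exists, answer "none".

Jonas in UTC: 08:00-15:45, 16:00-21:30 (add 1h to convert from UTC-1).
Carol in UTC: 09:30-12:45, 17:15-20:15 (add 2h to convert from UTC-2).
Sofia in UTC: 08:00-12:15, 15:45-20:00, 21:45-22:00 (subtract 1h to convert from UTC+1).
Zubin in UTC: 10:00-12:15, 18:00-22:00 (subtract 1h to convert from UTC+1).
Uma in UTC: 09:00-13:30, 15:00-21:15 (subtract 1h to convert from UTC+1).
Esperanza in UTC: 09:15-12:45, 16:15-22:00 (add 2h to convert from UTC-2).
Jonas ∩ Carol: 09:30-12:45, 17:15-20:15.
Jonas ∩ Carol ∩ Sofia: 09:30-12:15, 17:15-20:00.
Jonas ∩ Carol ∩ Sofia ∩ Zubin: 10:00-12:15, 18:00-20:00.
Jonas ∩ Carol ∩ Sofia ∩ Zubin ∩ Uma: 10:00-12:15, 18:00-20:00.
Jonas ∩ Carol ∩ Sofia ∩ Zubin ∩ Uma ∩ Esperanza: 10:00-12:15, 18:00-20:00.
The last common window of at least 75 minutes is 18:00-20:00; a 75-minute meeting can start as late as 18:45 and still end by 20:00.

18:45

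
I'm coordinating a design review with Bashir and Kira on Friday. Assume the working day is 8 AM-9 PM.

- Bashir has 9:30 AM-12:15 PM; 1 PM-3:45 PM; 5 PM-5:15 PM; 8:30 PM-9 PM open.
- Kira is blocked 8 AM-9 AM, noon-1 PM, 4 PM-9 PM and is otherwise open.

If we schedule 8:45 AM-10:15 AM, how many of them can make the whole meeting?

0

Bashir free: 09:30-12:15, 13:00-15:45, 17:00-17:15, 20:30-21:00.
Kira free: 09:00-12:00, 13:00-16:00 (invert busy blocks within the working day).
nobody can make the full 08:45-10:15 slot — that's 0.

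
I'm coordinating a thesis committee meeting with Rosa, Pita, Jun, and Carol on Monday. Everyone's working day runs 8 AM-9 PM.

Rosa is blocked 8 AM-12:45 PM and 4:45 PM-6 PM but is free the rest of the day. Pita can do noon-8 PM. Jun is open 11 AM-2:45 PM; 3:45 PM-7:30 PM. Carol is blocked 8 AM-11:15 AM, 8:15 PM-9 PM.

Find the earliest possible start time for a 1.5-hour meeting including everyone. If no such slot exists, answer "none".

12:45

Rosa free: 12:45-16:45, 18:00-21:00 (invert busy blocks within the working day).
Pita free: 12:00-20:00.
Jun free: 11:00-14:45, 15:45-19:30.
Carol free: 11:15-20:15 (invert busy blocks within the working day).
Rosa ∩ Pita: 12:45-16:45, 18:00-20:00.
Rosa ∩ Pita ∩ Jun: 12:45-14:45, 15:45-16:45, 18:00-19:30.
Rosa ∩ Pita ∩ Jun ∩ Carol: 12:45-14:45, 15:45-16:45, 18:00-19:30.
The first common window of at least 90 minutes is 12:45-14:45, so the earliest start is 12:45.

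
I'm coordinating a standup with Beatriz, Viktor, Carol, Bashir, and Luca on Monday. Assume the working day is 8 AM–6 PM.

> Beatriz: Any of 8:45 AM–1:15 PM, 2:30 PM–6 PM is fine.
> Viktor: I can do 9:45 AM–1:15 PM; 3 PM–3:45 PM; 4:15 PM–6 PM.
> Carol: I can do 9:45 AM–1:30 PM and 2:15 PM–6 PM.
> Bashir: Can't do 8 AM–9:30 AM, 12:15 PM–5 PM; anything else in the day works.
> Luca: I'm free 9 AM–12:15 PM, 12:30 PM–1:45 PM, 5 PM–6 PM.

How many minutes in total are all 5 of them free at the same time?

210

Beatriz free: 08:45-13:15, 14:30-18:00.
Viktor free: 09:45-13:15, 15:00-15:45, 16:15-18:00.
Carol free: 09:45-13:30, 14:15-18:00.
Bashir free: 09:30-12:15, 17:00-18:00 (invert busy blocks within the working day).
Luca free: 09:00-12:15, 12:30-13:45, 17:00-18:00.
Beatriz ∩ Viktor: 09:45-13:15, 15:00-15:45, 16:15-18:00.
Beatriz ∩ Viktor ∩ Carol: 09:45-13:15, 15:00-15:45, 16:15-18:00.
Beatriz ∩ Viktor ∩ Carol ∩ Bashir: 09:45-12:15, 17:00-18:00.
Beatriz ∩ Viktor ∩ Carol ∩ Bashir ∩ Luca: 09:45-12:15, 17:00-18:00.
So the common availability across everyone is 09:45-12:15, 17:00-18:00.
Summing the common windows: 150 + 60 = 210 minutes.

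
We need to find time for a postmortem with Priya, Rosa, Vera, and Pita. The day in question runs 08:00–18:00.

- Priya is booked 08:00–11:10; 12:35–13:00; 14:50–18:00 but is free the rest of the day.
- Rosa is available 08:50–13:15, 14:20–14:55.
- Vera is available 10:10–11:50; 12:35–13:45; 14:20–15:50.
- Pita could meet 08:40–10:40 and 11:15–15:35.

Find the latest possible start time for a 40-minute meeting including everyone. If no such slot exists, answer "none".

Priya free: 11:10-12:35, 13:00-14:50 (invert busy blocks within the working day).
Rosa free: 08:50-13:15, 14:20-14:55.
Vera free: 10:10-11:50, 12:35-13:45, 14:20-15:50.
Pita free: 08:40-10:40, 11:15-15:35.
Priya ∩ Rosa: 11:10-12:35, 13:00-13:15, 14:20-14:50.
Priya ∩ Rosa ∩ Vera: 11:10-11:50, 13:00-13:15, 14:20-14:50.
Priya ∩ Rosa ∩ Vera ∩ Pita: 11:15-11:50, 13:00-13:15, 14:20-14:50.
No common window is at least 40 minutes long.

none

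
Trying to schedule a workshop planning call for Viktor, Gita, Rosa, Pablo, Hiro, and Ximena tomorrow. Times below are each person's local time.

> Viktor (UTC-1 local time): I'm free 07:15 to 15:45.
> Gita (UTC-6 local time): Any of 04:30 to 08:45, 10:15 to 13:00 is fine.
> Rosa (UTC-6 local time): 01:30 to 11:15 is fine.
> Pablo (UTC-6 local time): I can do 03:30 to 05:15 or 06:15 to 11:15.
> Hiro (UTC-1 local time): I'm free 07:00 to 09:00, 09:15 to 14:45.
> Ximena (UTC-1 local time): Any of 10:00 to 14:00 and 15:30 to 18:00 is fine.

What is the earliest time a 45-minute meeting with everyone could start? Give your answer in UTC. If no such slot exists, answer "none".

12:15

Viktor in UTC: 08:15-16:45 (add 1h to convert from UTC-1).
Gita in UTC: 10:30-14:45, 16:15-19:00 (add 6h to convert from UTC-6).
Rosa in UTC: 07:30-17:15 (add 6h to convert from UTC-6).
Pablo in UTC: 09:30-11:15, 12:15-17:15 (add 6h to convert from UTC-6).
Hiro in UTC: 08:00-10:00, 10:15-15:45 (add 1h to convert from UTC-1).
Ximena in UTC: 11:00-15:00, 16:30-19:00 (add 1h to convert from UTC-1).
Viktor ∩ Gita: 10:30-14:45, 16:15-16:45.
Viktor ∩ Gita ∩ Rosa: 10:30-14:45, 16:15-16:45.
Viktor ∩ Gita ∩ Rosa ∩ Pablo: 10:30-11:15, 12:15-14:45, 16:15-16:45.
Viktor ∩ Gita ∩ Rosa ∩ Pablo ∩ Hiro: 10:30-11:15, 12:15-14:45.
Viktor ∩ Gita ∩ Rosa ∩ Pablo ∩ Hiro ∩ Ximena: 11:00-11:15, 12:15-14:45.
The first common window of at least 45 minutes is 12:15-14:45, so the earliest start is 12:15.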